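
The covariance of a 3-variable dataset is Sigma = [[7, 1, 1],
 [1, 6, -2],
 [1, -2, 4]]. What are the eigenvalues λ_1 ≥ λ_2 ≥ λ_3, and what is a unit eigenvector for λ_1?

Step 1 — characteristic polynomial p(λ) = det(λI - Sigma) = λ³ - tr·λ² + c_1·λ - det, where tr = trace, c_1 = sum of the principal 2×2 minors, det = det(Sigma):
  tr = 7 + 6 + 4 = 17,
  c_1 = (7·6 - (1)²) + (7·4 - (1)²) + (6·4 - (-2)²) = 41 + 27 + 20 = 88,
  det = 7·(6·4 - (-2)²) - (1)·((1)·4 - (-2)·(1)) + (1)·((1)·(-2) - 6·(1)) = 7·(20) - (1)·(6) + (1)·(-8) = 126.
  So p(λ) = λ³ - 17λ² + 88λ - 126.
Step 2 — look for an integer root (rational root theorem: any rational root is an integer divisor of 126). Testing λ = 7:
  p(7) = 343 - 833 + 616 - 126 = 0  ✓
  Dividing out (λ - 7): p(λ) = (λ - 7)(λ² - 10λ + 18).
Step 3 — remaining eigenvalues from the quadratic λ² - 10λ + 18 = 0:
  Δ = 10² - 4·18 = 100 - 72 = 28,  λ = (10 ± √28)/2 = (10 ± 5.2915)/2 ≈ 7.6458 or 2.3542.
  Sorted: λ_1 = 7.6458,  λ_2 = 7,  λ_3 = 2.3542  (check: sum = 17 = tr ✓).

Step 4 — unit eigenvector for λ_1 ≈ 7.6458: v spans the null space of (Sigma - λ_1 I), whose rows are
  r_1 = (-0.6458, 1, 1),  r_2 = (1, -1.6458, -2),  r_3 = (1, -2, -3.6458).
  v is orthogonal to every row, so take v ∝ r_1 × r_2 = ((1)·(-2) - (1)·(-1.6458), (1)·(1) - (-0.6458)·(-2), (-0.6458)·(-1.6458) - (1)·(1)) ≈ (-0.3542, -0.2915, 0.0627).
  Rescale (multiply by -1 so the first nonzero entry is positive): u = (0.3542, 0.2915, -0.0627).
  ||u|| = √((0.3542)² + (0.2915)² + (-0.0627)²) = √(0.2144) ≈ 0.463,  v_1 = u/||u|| ≈ (0.7651, 0.6295, -0.1355) (||v_1|| = 1).

λ_1 = 7.6458,  λ_2 = 7,  λ_3 = 2.3542;  v_1 ≈ (0.7651, 0.6295, -0.1355)


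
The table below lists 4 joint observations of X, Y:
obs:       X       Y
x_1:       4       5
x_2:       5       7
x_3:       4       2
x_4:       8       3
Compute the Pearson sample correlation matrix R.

Step 1 — column means:
  mean(X) = (4 + 5 + 4 + 8) / 4 = 21/4 = 5.25
  mean(Y) = (5 + 7 + 2 + 3) / 4 = 17/4 = 4.25

Step 2 — sample variances and covariances s[i,j] = (1/(n-1)) · Σ_k (x_{k,i} - mean_i) · (x_{k,j} - mean_j), with n-1 = 3:
  s[X,X] = ((-1.25)·(-1.25) + (-0.25)·(-0.25) + (-1.25)·(-1.25) + (2.75)·(2.75)) / 3 = 10.75/3 = 3.5833
  s[X,Y] = ((-1.25)·(0.75) + (-0.25)·(2.75) + (-1.25)·(-2.25) + (2.75)·(-1.25)) / 3 = -2.25/3 = -0.75
  s[Y,Y] = ((0.75)·(0.75) + (2.75)·(2.75) + (-2.25)·(-2.25) + (-1.25)·(-1.25)) / 3 = 14.75/3 = 4.9167
  Sample standard deviations s_i = √(s[i,i]):
  s(X) = √(3.5833) = 1.893
  s(Y) = √(4.9167) = 2.2174

Step 3 — r_{ij} = s_{ij} / (s_i · s_j):
  r[X,X] = 1 (diagonal).
  r[X,Y] = -0.75 / (1.893 · 2.2174) = -0.75 / 4.1974 = -0.1787
  r[Y,Y] = 1 (diagonal).

R is symmetric with unit diagonal. Assembling:

R = [[1, -0.1787],
 [-0.1787, 1]]


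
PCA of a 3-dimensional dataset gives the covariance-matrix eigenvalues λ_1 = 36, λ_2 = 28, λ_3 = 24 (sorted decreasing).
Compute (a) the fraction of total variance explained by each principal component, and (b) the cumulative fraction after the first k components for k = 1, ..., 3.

Step 1 — total variance = trace(Sigma) = Σ λ_i = 36 + 28 + 24 = 88.

Step 2 — fraction explained by component i = λ_i / Σ λ:
  PC1: 36/88 = 0.4091
  PC2: 28/88 = 0.3182
  PC3: 24/88 = 0.2727

Step 3 — cumulative fraction after k components = (λ_1 + ... + λ_k) / Σ λ:
  k = 1: 36/88 = 0.4091
  k = 2: (36 + 28)/88 = 64/88 = 0.7273
  k = 3: (36 + 28 + 24)/88 = 88/88 = 1

Summary (fraction, with percent):

explained: PC1 0.4091 (40.91%), PC2 0.3182 (31.82%), PC3 0.2727 (27.27%);  cumulative: 0.4091, 0.7273, 1


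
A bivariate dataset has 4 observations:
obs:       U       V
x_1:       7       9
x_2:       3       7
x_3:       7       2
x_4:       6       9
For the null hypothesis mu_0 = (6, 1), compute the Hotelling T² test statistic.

Step 1 — sample mean vector:
  mean(U) = (7 + 3 + 7 + 6) / 4 = 23/4 = 5.75
  mean(V) = (9 + 7 + 2 + 9) / 4 = 27/4 = 6.75
  x̄ = (5.75, 6.75),  deviation x̄ - mu_0 = (5.75, 6.75) - (6, 1) = (-0.25, 5.75).

Step 2 — sample covariance matrix, S[i,j] = (1/(n-1)) · Σ_k (x_{k,i} - mean_i) · (x_{k,j} - mean_j), divisor n-1 = 3:
  S[U,U] = ((1.25)·(1.25) + (-2.75)·(-2.75) + (1.25)·(1.25) + (0.25)·(0.25)) / 3 = 10.75/3 = 3.5833
  S[U,V] = ((1.25)·(2.25) + (-2.75)·(0.25) + (1.25)·(-4.75) + (0.25)·(2.25)) / 3 = -3.25/3 = -1.0833
  S[V,V] = ((2.25)·(2.25) + (0.25)·(0.25) + (-4.75)·(-4.75) + (2.25)·(2.25)) / 3 = 32.75/3 = 10.9167
  S = [[3.5833, -1.0833],
 [-1.0833, 10.9167]].

Step 3 — invert S. det(S) = 3.5833·10.9167 - (-1.0833)² = 37.9444.
  S^{-1} = (1/det) · [[d, -b], [-b, a]] = [[0.2877, 0.0286],
 [0.0286, 0.0944]].

Step 4 — quadratic form (x̄ - mu_0)^T · S^{-1} · (x̄ - mu_0):
  S^{-1} · (x̄ - mu_0) = (0.0922, 0.5359),
  (x̄ - mu_0)^T · [...] = (-0.25)·(0.0922) + (5.75)·(0.5359) = 3.0582.

Step 5 — scale by n: T² = 4 · 3.0582 = 12.2328.

T² ≈ 12.2328


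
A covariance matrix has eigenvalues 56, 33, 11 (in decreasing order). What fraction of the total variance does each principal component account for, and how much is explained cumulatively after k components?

Step 1 — total variance = trace(Sigma) = Σ λ_i = 56 + 33 + 11 = 100.

Step 2 — fraction explained by component i = λ_i / Σ λ:
  PC1: 56/100 = 0.56
  PC2: 33/100 = 0.33
  PC3: 11/100 = 0.11

Step 3 — cumulative fraction after k components = (λ_1 + ... + λ_k) / Σ λ:
  k = 1: 56/100 = 0.56
  k = 2: (56 + 33)/100 = 89/100 = 0.89
  k = 3: (56 + 33 + 11)/100 = 100/100 = 1

Summary (fraction, with percent):

explained: PC1 0.56 (56%), PC2 0.33 (33%), PC3 0.11 (11%);  cumulative: 0.56, 0.89, 1


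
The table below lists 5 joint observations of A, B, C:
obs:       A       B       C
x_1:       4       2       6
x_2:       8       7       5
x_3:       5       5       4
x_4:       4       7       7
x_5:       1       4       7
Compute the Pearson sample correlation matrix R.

Step 1 — column means:
  mean(A) = (4 + 8 + 5 + 4 + 1) / 5 = 22/5 = 4.4
  mean(B) = (2 + 7 + 5 + 7 + 4) / 5 = 25/5 = 5
  mean(C) = (6 + 5 + 4 + 7 + 7) / 5 = 29/5 = 5.8

Step 2 — sample variances and covariances s[i,j] = (1/(n-1)) · Σ_k (x_{k,i} - mean_i) · (x_{k,j} - mean_j), with n-1 = 4:
  s[A,A] = ((-0.4)·(-0.4) + (3.6)·(3.6) + (0.6)·(0.6) + (-0.4)·(-0.4) + (-3.4)·(-3.4)) / 4 = 25.2/4 = 6.3
  s[A,B] = ((-0.4)·(-3) + (3.6)·(2) + (0.6)·(0) + (-0.4)·(2) + (-3.4)·(-1)) / 4 = 11/4 = 2.75
  s[A,C] = ((-0.4)·(0.2) + (3.6)·(-0.8) + (0.6)·(-1.8) + (-0.4)·(1.2) + (-3.4)·(1.2)) / 4 = -8.6/4 = -2.15
  s[B,B] = ((-3)·(-3) + (2)·(2) + (0)·(0) + (2)·(2) + (-1)·(-1)) / 4 = 18/4 = 4.5
  s[B,C] = ((-3)·(0.2) + (2)·(-0.8) + (0)·(-1.8) + (2)·(1.2) + (-1)·(1.2)) / 4 = -1/4 = -0.25
  s[C,C] = ((0.2)·(0.2) + (-0.8)·(-0.8) + (-1.8)·(-1.8) + (1.2)·(1.2) + (1.2)·(1.2)) / 4 = 6.8/4 = 1.7
  Sample standard deviations s_i = √(s[i,i]):
  s(A) = √(6.3) = 2.51
  s(B) = √(4.5) = 2.1213
  s(C) = √(1.7) = 1.3038

Step 3 — r_{ij} = s_{ij} / (s_i · s_j):
  r[A,A] = 1 (diagonal).
  r[A,B] = 2.75 / (2.51 · 2.1213) = 2.75 / 5.3245 = 0.5165
  r[A,C] = -2.15 / (2.51 · 1.3038) = -2.15 / 3.2726 = -0.657
  r[B,B] = 1 (diagonal).
  r[B,C] = -0.25 / (2.1213 · 1.3038) = -0.25 / 2.7659 = -0.0904
  r[C,C] = 1 (diagonal).

R is symmetric with unit diagonal. Assembling:

R = [[1, 0.5165, -0.657],
 [0.5165, 1, -0.0904],
 [-0.657, -0.0904, 1]]


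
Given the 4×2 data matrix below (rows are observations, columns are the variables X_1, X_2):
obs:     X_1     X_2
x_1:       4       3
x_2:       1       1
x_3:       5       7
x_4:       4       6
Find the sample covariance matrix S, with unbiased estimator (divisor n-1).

Step 1 — column means:
  mean(X_1) = (4 + 1 + 5 + 4) / 4 = 14/4 = 3.5
  mean(X_2) = (3 + 1 + 7 + 6) / 4 = 17/4 = 4.25

Step 2 — sample covariance S[i,j] = (1/(n-1)) · Σ_k (x_{k,i} - mean_i) · (x_{k,j} - mean_j), with n-1 = 3.
  S[X_1,X_1] = ((0.5)·(0.5) + (-2.5)·(-2.5) + (1.5)·(1.5) + (0.5)·(0.5)) / 3 = 9/3 = 3
  S[X_1,X_2] = ((0.5)·(-1.25) + (-2.5)·(-3.25) + (1.5)·(2.75) + (0.5)·(1.75)) / 3 = 12.5/3 = 4.1667
  S[X_2,X_2] = ((-1.25)·(-1.25) + (-3.25)·(-3.25) + (2.75)·(2.75) + (1.75)·(1.75)) / 3 = 22.75/3 = 7.5833

S is symmetric (S[j,i] = S[i,j]). Assembling:

S = [[3, 4.1667],
 [4.1667, 7.5833]]


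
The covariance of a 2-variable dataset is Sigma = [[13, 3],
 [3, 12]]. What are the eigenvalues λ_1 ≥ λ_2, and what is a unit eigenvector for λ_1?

Step 1 — characteristic polynomial of 2×2 Sigma:
  det(Sigma - λI) = λ² - trace · λ + det = 0.
  trace = 13 + 12 = 25, det = 13·12 - (3)² = 147.
Step 2 — discriminant:
  Δ = trace² - 4·det = 625 - 588 = 37.
Step 3 — eigenvalues:
  λ = (trace ± √Δ)/2 = (25 ± 6.0828)/2,
  λ_1 = 15.5414,  λ_2 = 9.4586.

Step 4 — unit eigenvector for λ_1: solve (Sigma - λ_1 I)v = 0. First row:
  (13 - 15.5414)·v_x + (3)·v_y = 0, i.e. (-2.5414)·v_x + (3)·v_y = 0,
  so v ∝ (b, λ_1 - a) = (3, 2.5414) = u.
  ||u|| = √((3)² + (2.5414)²) = √(15.4586) ≈ 3.9317,
  v_1 = u/||u|| ≈ (0.763, 0.6464) (||v_1|| = 1).

λ_1 = 15.5414,  λ_2 = 9.4586;  v_1 ≈ (0.763, 0.6464)


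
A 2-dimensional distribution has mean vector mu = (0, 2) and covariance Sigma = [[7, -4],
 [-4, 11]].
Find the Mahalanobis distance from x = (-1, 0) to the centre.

Step 1 — centre the observation: (x - mu) = (-1, -2).

Step 2 — invert Sigma. det(Sigma) = 7·11 - (-4)² = 61.
  Sigma^{-1} = (1/det) · [[d, -b], [-b, a]] = [[0.1803, 0.0656],
 [0.0656, 0.1148]].

Step 3 — form the quadratic (x - mu)^T · Sigma^{-1} · (x - mu):
  Sigma^{-1} · (x - mu) = (-0.3115, -0.2951).
  (x - mu)^T · [Sigma^{-1} · (x - mu)] = (-1)·(-0.3115) + (-2)·(-0.2951) = 0.9016.

Step 4 — take square root: d = √(0.9016) ≈ 0.9495.

d(x, mu) = √(0.9016) ≈ 0.9495


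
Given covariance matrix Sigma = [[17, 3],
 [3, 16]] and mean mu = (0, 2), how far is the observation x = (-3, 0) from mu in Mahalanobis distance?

Step 1 — centre the observation: (x - mu) = (-3, -2).

Step 2 — invert Sigma. det(Sigma) = 17·16 - (3)² = 263.
  Sigma^{-1} = (1/det) · [[d, -b], [-b, a]] = [[0.0608, -0.0114],
 [-0.0114, 0.0646]].

Step 3 — form the quadratic (x - mu)^T · Sigma^{-1} · (x - mu):
  Sigma^{-1} · (x - mu) = (-0.1597, -0.0951).
  (x - mu)^T · [Sigma^{-1} · (x - mu)] = (-3)·(-0.1597) + (-2)·(-0.0951) = 0.6692.

Step 4 — take square root: d = √(0.6692) ≈ 0.818.

d(x, mu) = √(0.6692) ≈ 0.818


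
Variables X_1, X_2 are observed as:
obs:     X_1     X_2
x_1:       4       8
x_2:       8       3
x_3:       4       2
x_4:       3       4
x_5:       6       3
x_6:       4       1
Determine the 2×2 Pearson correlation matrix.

Step 1 — column means:
  mean(X_1) = (4 + 8 + 4 + 3 + 6 + 4) / 6 = 29/6 = 4.8333
  mean(X_2) = (8 + 3 + 2 + 4 + 3 + 1) / 6 = 21/6 = 3.5

Step 2 — sample variances and covariances s[i,j] = (1/(n-1)) · Σ_k (x_{k,i} - mean_i) · (x_{k,j} - mean_j), with n-1 = 5:
  s[X_1,X_1] = ((-0.8333)·(-0.8333) + (3.1667)·(3.1667) + (-0.8333)·(-0.8333) + (-1.8333)·(-1.8333) + (1.1667)·(1.1667) + (-0.8333)·(-0.8333)) / 5 = 16.8333/5 = 3.3667
  s[X_1,X_2] = ((-0.8333)·(4.5) + (3.1667)·(-0.5) + (-0.8333)·(-1.5) + (-1.8333)·(0.5) + (1.1667)·(-0.5) + (-0.8333)·(-2.5)) / 5 = -3.5/5 = -0.7
  s[X_2,X_2] = ((4.5)·(4.5) + (-0.5)·(-0.5) + (-1.5)·(-1.5) + (0.5)·(0.5) + (-0.5)·(-0.5) + (-2.5)·(-2.5)) / 5 = 29.5/5 = 5.9
  Sample standard deviations s_i = √(s[i,i]):
  s(X_1) = √(3.3667) = 1.8348
  s(X_2) = √(5.9) = 2.429

Step 3 — r_{ij} = s_{ij} / (s_i · s_j):
  r[X_1,X_1] = 1 (diagonal).
  r[X_1,X_2] = -0.7 / (1.8348 · 2.429) = -0.7 / 4.4568 = -0.1571
  r[X_2,X_2] = 1 (diagonal).

R is symmetric with unit diagonal. Assembling:

R = [[1, -0.1571],
 [-0.1571, 1]]


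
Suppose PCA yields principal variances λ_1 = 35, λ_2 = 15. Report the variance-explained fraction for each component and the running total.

Step 1 — total variance = trace(Sigma) = Σ λ_i = 35 + 15 = 50.

Step 2 — fraction explained by component i = λ_i / Σ λ:
  PC1: 35/50 = 0.7
  PC2: 15/50 = 0.3

Step 3 — cumulative fraction after k components = (λ_1 + ... + λ_k) / Σ λ:
  k = 1: 35/50 = 0.7
  k = 2: (35 + 15)/50 = 50/50 = 1

Summary (fraction, with percent):

explained: PC1 0.7 (70%), PC2 0.3 (30%);  cumulative: 0.7, 1


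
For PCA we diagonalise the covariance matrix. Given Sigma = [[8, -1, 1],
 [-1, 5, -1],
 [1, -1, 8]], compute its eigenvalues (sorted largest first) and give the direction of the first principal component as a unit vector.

Step 1 — characteristic polynomial p(λ) = det(λI - Sigma) = λ³ - tr·λ² + c_1·λ - det, where tr = trace, c_1 = sum of the principal 2×2 minors, det = det(Sigma):
  tr = 8 + 5 + 8 = 21,
  c_1 = (8·5 - (-1)²) + (8·8 - (1)²) + (5·8 - (-1)²) = 39 + 63 + 39 = 141,
  det = 8·(5·8 - (-1)²) - (-1)·((-1)·8 - (-1)·(1)) + (1)·((-1)·(-1) - 5·(1)) = 8·(39) - (-1)·(-7) + (1)·(-4) = 301.
  So p(λ) = λ³ - 21λ² + 141λ - 301.
Step 2 — look for an integer root (rational root theorem: any rational root is an integer divisor of 301). Testing λ = 7:
  p(7) = 343 - 1029 + 987 - 301 = 0  ✓
  Dividing out (λ - 7): p(λ) = (λ - 7)(λ² - 14λ + 43).
Step 3 — remaining eigenvalues from the quadratic λ² - 14λ + 43 = 0:
  Δ = 14² - 4·43 = 196 - 172 = 24,  λ = (14 ± √24)/2 = (14 ± 4.899)/2 ≈ 9.4495 or 4.5505.
  Sorted: λ_1 = 9.4495,  λ_2 = 7,  λ_3 = 4.5505  (check: sum = 21 = tr ✓).

Step 4 — unit eigenvector for λ_1 ≈ 9.4495: v spans the null space of (Sigma - λ_1 I), whose rows are
  r_1 = (-1.4495, -1, 1),  r_2 = (-1, -4.4495, -1),  r_3 = (1, -1, -1.4495).
  v is orthogonal to every row, so take v ∝ r_1 × r_2 = ((-1)·(-1) - (1)·(-4.4495), (1)·(-1) - (-1.4495)·(-1), (-1.4495)·(-4.4495) - (-1)·(-1)) ≈ (5.4495, -2.4495, 5.4495).
  Let u = (5.4495, -2.4495, 5.4495).
  ||u|| = √((5.4495)² + (-2.4495)² + (5.4495)²) = √(65.3939) ≈ 8.0866,  v_1 = u/||u|| ≈ (0.6739, -0.3029, 0.6739) (||v_1|| = 1).

λ_1 = 9.4495,  λ_2 = 7,  λ_3 = 4.5505;  v_1 ≈ (0.6739, -0.3029, 0.6739)


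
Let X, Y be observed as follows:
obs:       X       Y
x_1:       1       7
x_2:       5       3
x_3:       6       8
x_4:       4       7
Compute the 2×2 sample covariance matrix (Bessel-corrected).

Step 1 — column means:
  mean(X) = (1 + 5 + 6 + 4) / 4 = 16/4 = 4
  mean(Y) = (7 + 3 + 8 + 7) / 4 = 25/4 = 6.25

Step 2 — sample covariance S[i,j] = (1/(n-1)) · Σ_k (x_{k,i} - mean_i) · (x_{k,j} - mean_j), with n-1 = 3.
  S[X,X] = ((-3)·(-3) + (1)·(1) + (2)·(2) + (0)·(0)) / 3 = 14/3 = 4.6667
  S[X,Y] = ((-3)·(0.75) + (1)·(-3.25) + (2)·(1.75) + (0)·(0.75)) / 3 = -2/3 = -0.6667
  S[Y,Y] = ((0.75)·(0.75) + (-3.25)·(-3.25) + (1.75)·(1.75) + (0.75)·(0.75)) / 3 = 14.75/3 = 4.9167

S is symmetric (S[j,i] = S[i,j]). Assembling:

S = [[4.6667, -0.6667],
 [-0.6667, 4.9167]]


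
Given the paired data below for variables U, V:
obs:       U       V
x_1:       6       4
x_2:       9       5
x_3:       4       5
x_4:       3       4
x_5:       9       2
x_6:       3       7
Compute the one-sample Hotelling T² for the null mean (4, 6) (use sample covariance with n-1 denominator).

Step 1 — sample mean vector:
  mean(U) = (6 + 9 + 4 + 3 + 9 + 3) / 6 = 34/6 = 5.6667
  mean(V) = (4 + 5 + 5 + 4 + 2 + 7) / 6 = 27/6 = 4.5
  x̄ = (5.6667, 4.5),  deviation x̄ - mu_0 = (5.6667, 4.5) - (4, 6) = (1.6667, -1.5).

Step 2 — sample covariance matrix, S[i,j] = (1/(n-1)) · Σ_k (x_{k,i} - mean_i) · (x_{k,j} - mean_j), divisor n-1 = 5:
  S[U,U] = ((0.3333)·(0.3333) + (3.3333)·(3.3333) + (-1.6667)·(-1.6667) + (-2.6667)·(-2.6667) + (3.3333)·(3.3333) + (-2.6667)·(-2.6667)) / 5 = 39.3333/5 = 7.8667
  S[U,V] = ((0.3333)·(-0.5) + (3.3333)·(0.5) + (-1.6667)·(0.5) + (-2.6667)·(-0.5) + (3.3333)·(-2.5) + (-2.6667)·(2.5)) / 5 = -13/5 = -2.6
  S[V,V] = ((-0.5)·(-0.5) + (0.5)·(0.5) + (0.5)·(0.5) + (-0.5)·(-0.5) + (-2.5)·(-2.5) + (2.5)·(2.5)) / 5 = 13.5/5 = 2.7
  S = [[7.8667, -2.6],
 [-2.6, 2.7]].

Step 3 — invert S. det(S) = 7.8667·2.7 - (-2.6)² = 14.48.
  S^{-1} = (1/det) · [[d, -b], [-b, a]] = [[0.1865, 0.1796],
 [0.1796, 0.5433]].

Step 4 — quadratic form (x̄ - mu_0)^T · S^{-1} · (x̄ - mu_0):
  S^{-1} · (x̄ - mu_0) = (0.0414, -0.5157),
  (x̄ - mu_0)^T · [...] = (1.6667)·(0.0414) + (-1.5)·(-0.5157) = 0.8425.

Step 5 — scale by n: T² = 6 · 0.8425 = 5.0552.

T² ≈ 5.0552


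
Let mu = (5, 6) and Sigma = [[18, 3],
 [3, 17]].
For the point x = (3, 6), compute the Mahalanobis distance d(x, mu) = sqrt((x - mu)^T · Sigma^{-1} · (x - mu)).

Step 1 — centre the observation: (x - mu) = (-2, 0).

Step 2 — invert Sigma. det(Sigma) = 18·17 - (3)² = 297.
  Sigma^{-1} = (1/det) · [[d, -b], [-b, a]] = [[0.0572, -0.0101],
 [-0.0101, 0.0606]].

Step 3 — form the quadratic (x - mu)^T · Sigma^{-1} · (x - mu):
  Sigma^{-1} · (x - mu) = (-0.1145, 0.0202).
  (x - mu)^T · [Sigma^{-1} · (x - mu)] = (-2)·(-0.1145) + (0)·(0.0202) = 0.229.

Step 4 — take square root: d = √(0.229) ≈ 0.4785.

d(x, mu) = √(0.229) ≈ 0.4785


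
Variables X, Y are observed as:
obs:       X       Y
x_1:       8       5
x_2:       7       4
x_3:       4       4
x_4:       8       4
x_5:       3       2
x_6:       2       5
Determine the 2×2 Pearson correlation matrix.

Step 1 — column means:
  mean(X) = (8 + 7 + 4 + 8 + 3 + 2) / 6 = 32/6 = 5.3333
  mean(Y) = (5 + 4 + 4 + 4 + 2 + 5) / 6 = 24/6 = 4

Step 2 — sample variances and covariances s[i,j] = (1/(n-1)) · Σ_k (x_{k,i} - mean_i) · (x_{k,j} - mean_j), with n-1 = 5:
  s[X,X] = ((2.6667)·(2.6667) + (1.6667)·(1.6667) + (-1.3333)·(-1.3333) + (2.6667)·(2.6667) + (-2.3333)·(-2.3333) + (-3.3333)·(-3.3333)) / 5 = 35.3333/5 = 7.0667
  s[X,Y] = ((2.6667)·(1) + (1.6667)·(0) + (-1.3333)·(0) + (2.6667)·(0) + (-2.3333)·(-2) + (-3.3333)·(1)) / 5 = 4/5 = 0.8
  s[Y,Y] = ((1)·(1) + (0)·(0) + (0)·(0) + (0)·(0) + (-2)·(-2) + (1)·(1)) / 5 = 6/5 = 1.2
  Sample standard deviations s_i = √(s[i,i]):
  s(X) = √(7.0667) = 2.6583
  s(Y) = √(1.2) = 1.0954

Step 3 — r_{ij} = s_{ij} / (s_i · s_j):
  r[X,X] = 1 (diagonal).
  r[X,Y] = 0.8 / (2.6583 · 1.0954) = 0.8 / 2.912 = 0.2747
  r[Y,Y] = 1 (diagonal).

R is symmetric with unit diagonal. Assembling:

R = [[1, 0.2747],
 [0.2747, 1]]


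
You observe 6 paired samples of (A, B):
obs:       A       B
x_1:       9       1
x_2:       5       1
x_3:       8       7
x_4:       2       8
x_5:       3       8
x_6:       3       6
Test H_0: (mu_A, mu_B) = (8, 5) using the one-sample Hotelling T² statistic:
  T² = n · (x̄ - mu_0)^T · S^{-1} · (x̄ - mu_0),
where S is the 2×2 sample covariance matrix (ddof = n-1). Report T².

Step 1 — sample mean vector:
  mean(A) = (9 + 5 + 8 + 2 + 3 + 3) / 6 = 30/6 = 5
  mean(B) = (1 + 1 + 7 + 8 + 8 + 6) / 6 = 31/6 = 5.1667
  x̄ = (5, 5.1667),  deviation x̄ - mu_0 = (5, 5.1667) - (8, 5) = (-3, 0.1667).

Step 2 — sample covariance matrix, S[i,j] = (1/(n-1)) · Σ_k (x_{k,i} - mean_i) · (x_{k,j} - mean_j), divisor n-1 = 5:
  S[A,A] = ((4)·(4) + (0)·(0) + (3)·(3) + (-3)·(-3) + (-2)·(-2) + (-2)·(-2)) / 5 = 42/5 = 8.4
  S[A,B] = ((4)·(-4.1667) + (0)·(-4.1667) + (3)·(1.8333) + (-3)·(2.8333) + (-2)·(2.8333) + (-2)·(0.8333)) / 5 = -27/5 = -5.4
  S[B,B] = ((-4.1667)·(-4.1667) + (-4.1667)·(-4.1667) + (1.8333)·(1.8333) + (2.8333)·(2.8333) + (2.8333)·(2.8333) + (0.8333)·(0.8333)) / 5 = 54.8333/5 = 10.9667
  S = [[8.4, -5.4],
 [-5.4, 10.9667]].

Step 3 — invert S. det(S) = 8.4·10.9667 - (-5.4)² = 62.96.
  S^{-1} = (1/det) · [[d, -b], [-b, a]] = [[0.1742, 0.0858],
 [0.0858, 0.1334]].

Step 4 — quadratic form (x̄ - mu_0)^T · S^{-1} · (x̄ - mu_0):
  S^{-1} · (x̄ - mu_0) = (-0.5083, -0.2351),
  (x̄ - mu_0)^T · [...] = (-3)·(-0.5083) + (0.1667)·(-0.2351) = 1.4856.

Step 5 — scale by n: T² = 6 · 1.4856 = 8.9136.

T² ≈ 8.9136


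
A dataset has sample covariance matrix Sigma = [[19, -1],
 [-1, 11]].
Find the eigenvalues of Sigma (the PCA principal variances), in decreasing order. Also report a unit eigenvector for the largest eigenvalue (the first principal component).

Step 1 — characteristic polynomial of 2×2 Sigma:
  det(Sigma - λI) = λ² - trace · λ + det = 0.
  trace = 19 + 11 = 30, det = 19·11 - (-1)² = 208.
Step 2 — discriminant:
  Δ = trace² - 4·det = 900 - 832 = 68.
Step 3 — eigenvalues:
  λ = (trace ± √Δ)/2 = (30 ± 8.2462)/2,
  λ_1 = 19.1231,  λ_2 = 10.8769.

Step 4 — unit eigenvector for λ_1: solve (Sigma - λ_1 I)v = 0. First row:
  (19 - 19.1231)·v_x + (-1)·v_y = 0, i.e. (-0.1231)·v_x + (-1)·v_y = 0,
  so v ∝ (b, λ_1 - a) = (-1, 0.1231); multiply by -1 so the first entry is positive: u = (1, -0.1231).
  ||u|| = √((1)² + (-0.1231)²) = √(1.0152) ≈ 1.0075,
  v_1 = u/||u|| ≈ (0.9925, -0.1222) (||v_1|| = 1).

λ_1 = 19.1231,  λ_2 = 10.8769;  v_1 ≈ (0.9925, -0.1222)


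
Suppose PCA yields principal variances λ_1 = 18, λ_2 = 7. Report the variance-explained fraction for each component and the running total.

Step 1 — total variance = trace(Sigma) = Σ λ_i = 18 + 7 = 25.

Step 2 — fraction explained by component i = λ_i / Σ λ:
  PC1: 18/25 = 0.72
  PC2: 7/25 = 0.28

Step 3 — cumulative fraction after k components = (λ_1 + ... + λ_k) / Σ λ:
  k = 1: 18/25 = 0.72
  k = 2: (18 + 7)/25 = 25/25 = 1

Summary (fraction, with percent):

explained: PC1 0.72 (72%), PC2 0.28 (28%);  cumulative: 0.72, 1


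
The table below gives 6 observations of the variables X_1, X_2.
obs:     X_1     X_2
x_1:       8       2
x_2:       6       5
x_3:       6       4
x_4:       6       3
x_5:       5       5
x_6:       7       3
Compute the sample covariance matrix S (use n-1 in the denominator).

Step 1 — column means:
  mean(X_1) = (8 + 6 + 6 + 6 + 5 + 7) / 6 = 38/6 = 6.3333
  mean(X_2) = (2 + 5 + 4 + 3 + 5 + 3) / 6 = 22/6 = 3.6667

Step 2 — sample covariance S[i,j] = (1/(n-1)) · Σ_k (x_{k,i} - mean_i) · (x_{k,j} - mean_j), with n-1 = 5.
  S[X_1,X_1] = ((1.6667)·(1.6667) + (-0.3333)·(-0.3333) + (-0.3333)·(-0.3333) + (-0.3333)·(-0.3333) + (-1.3333)·(-1.3333) + (0.6667)·(0.6667)) / 5 = 5.3333/5 = 1.0667
  S[X_1,X_2] = ((1.6667)·(-1.6667) + (-0.3333)·(1.3333) + (-0.3333)·(0.3333) + (-0.3333)·(-0.6667) + (-1.3333)·(1.3333) + (0.6667)·(-0.6667)) / 5 = -5.3333/5 = -1.0667
  S[X_2,X_2] = ((-1.6667)·(-1.6667) + (1.3333)·(1.3333) + (0.3333)·(0.3333) + (-0.6667)·(-0.6667) + (1.3333)·(1.3333) + (-0.6667)·(-0.6667)) / 5 = 7.3333/5 = 1.4667

S is symmetric (S[j,i] = S[i,j]). Assembling:

S = [[1.0667, -1.0667],
 [-1.0667, 1.4667]]


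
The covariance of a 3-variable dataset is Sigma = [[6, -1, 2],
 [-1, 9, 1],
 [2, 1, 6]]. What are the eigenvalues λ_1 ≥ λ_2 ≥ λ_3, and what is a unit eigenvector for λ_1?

Step 1 — characteristic polynomial p(λ) = det(λI - Sigma) = λ³ - tr·λ² + c_1·λ - det, where tr = trace, c_1 = sum of the principal 2×2 minors, det = det(Sigma):
  tr = 6 + 9 + 6 = 21,
  c_1 = (6·9 - (-1)²) + (6·6 - (2)²) + (9·6 - (1)²) = 53 + 32 + 53 = 138,
  det = 6·(9·6 - (1)²) - (-1)·((-1)·6 - (1)·(2)) + (2)·((-1)·(1) - 9·(2)) = 6·(53) - (-1)·(-8) + (2)·(-19) = 272.
  So p(λ) = λ³ - 21λ² + 138λ - 272.
Step 2 — look for an integer root (rational root theorem: any rational root is an integer divisor of 272). Testing λ = 8:
  p(8) = 512 - 1344 + 1104 - 272 = 0  ✓
  Dividing out (λ - 8): p(λ) = (λ - 8)(λ² - 13λ + 34).
Step 3 — remaining eigenvalues from the quadratic λ² - 13λ + 34 = 0:
  Δ = 13² - 4·34 = 169 - 136 = 33,  λ = (13 ± √33)/2 = (13 ± 5.7446)/2 ≈ 9.3723 or 3.6277.
  Sorted: λ_1 = 9.3723,  λ_2 = 8,  λ_3 = 3.6277  (check: sum = 21 = tr ✓).

Step 4 — unit eigenvector for λ_1 ≈ 9.3723: v spans the null space of (Sigma - λ_1 I), whose rows are
  r_1 = (-3.3723, -1, 2),  r_2 = (-1, -0.3723, 1),  r_3 = (2, 1, -3.3723).
  v is orthogonal to every row, so take v ∝ r_1 × r_2 = ((-1)·(1) - (2)·(-0.3723), (2)·(-1) - (-3.3723)·(1), (-3.3723)·(-0.3723) - (-1)·(-1)) ≈ (-0.2554, 1.3723, 0.2554).
  Rescale (multiply by -1 so the first nonzero entry is positive): u = (0.2554, -1.3723, -0.2554).
  ||u|| = √((0.2554)² + (-1.3723)² + (-0.2554)²) = √(2.0137) ≈ 1.419,  v_1 = u/||u|| ≈ (0.18, -0.9671, -0.18) (||v_1|| = 1).

λ_1 = 9.3723,  λ_2 = 8,  λ_3 = 3.6277;  v_1 ≈ (0.18, -0.9671, -0.18)


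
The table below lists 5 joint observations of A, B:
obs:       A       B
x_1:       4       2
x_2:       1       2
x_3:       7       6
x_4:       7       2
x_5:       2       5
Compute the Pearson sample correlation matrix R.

Step 1 — column means:
  mean(A) = (4 + 1 + 7 + 7 + 2) / 5 = 21/5 = 4.2
  mean(B) = (2 + 2 + 6 + 2 + 5) / 5 = 17/5 = 3.4

Step 2 — sample variances and covariances s[i,j] = (1/(n-1)) · Σ_k (x_{k,i} - mean_i) · (x_{k,j} - mean_j), with n-1 = 4:
  s[A,A] = ((-0.2)·(-0.2) + (-3.2)·(-3.2) + (2.8)·(2.8) + (2.8)·(2.8) + (-2.2)·(-2.2)) / 4 = 30.8/4 = 7.7
  s[A,B] = ((-0.2)·(-1.4) + (-3.2)·(-1.4) + (2.8)·(2.6) + (2.8)·(-1.4) + (-2.2)·(1.6)) / 4 = 4.6/4 = 1.15
  s[B,B] = ((-1.4)·(-1.4) + (-1.4)·(-1.4) + (2.6)·(2.6) + (-1.4)·(-1.4) + (1.6)·(1.6)) / 4 = 15.2/4 = 3.8
  Sample standard deviations s_i = √(s[i,i]):
  s(A) = √(7.7) = 2.7749
  s(B) = √(3.8) = 1.9494

Step 3 — r_{ij} = s_{ij} / (s_i · s_j):
  r[A,A] = 1 (diagonal).
  r[A,B] = 1.15 / (2.7749 · 1.9494) = 1.15 / 5.4093 = 0.2126
  r[B,B] = 1 (diagonal).

R is symmetric with unit diagonal. Assembling:

R = [[1, 0.2126],
 [0.2126, 1]]


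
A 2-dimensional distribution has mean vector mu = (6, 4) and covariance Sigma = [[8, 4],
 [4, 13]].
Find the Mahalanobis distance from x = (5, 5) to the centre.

Step 1 — centre the observation: (x - mu) = (-1, 1).

Step 2 — invert Sigma. det(Sigma) = 8·13 - (4)² = 88.
  Sigma^{-1} = (1/det) · [[d, -b], [-b, a]] = [[0.1477, -0.0455],
 [-0.0455, 0.0909]].

Step 3 — form the quadratic (x - mu)^T · Sigma^{-1} · (x - mu):
  Sigma^{-1} · (x - mu) = (-0.1932, 0.1364).
  (x - mu)^T · [Sigma^{-1} · (x - mu)] = (-1)·(-0.1932) + (1)·(0.1364) = 0.3295.

Step 4 — take square root: d = √(0.3295) ≈ 0.5741.

d(x, mu) = √(0.3295) ≈ 0.5741


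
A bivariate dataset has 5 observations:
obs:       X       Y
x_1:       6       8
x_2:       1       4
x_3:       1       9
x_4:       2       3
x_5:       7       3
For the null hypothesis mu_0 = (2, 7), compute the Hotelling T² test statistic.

Step 1 — sample mean vector:
  mean(X) = (6 + 1 + 1 + 2 + 7) / 5 = 17/5 = 3.4
  mean(Y) = (8 + 4 + 9 + 3 + 3) / 5 = 27/5 = 5.4
  x̄ = (3.4, 5.4),  deviation x̄ - mu_0 = (3.4, 5.4) - (2, 7) = (1.4, -1.6).

Step 2 — sample covariance matrix, S[i,j] = (1/(n-1)) · Σ_k (x_{k,i} - mean_i) · (x_{k,j} - mean_j), divisor n-1 = 4:
  S[X,X] = ((2.6)·(2.6) + (-2.4)·(-2.4) + (-2.4)·(-2.4) + (-1.4)·(-1.4) + (3.6)·(3.6)) / 4 = 33.2/4 = 8.3
  S[X,Y] = ((2.6)·(2.6) + (-2.4)·(-1.4) + (-2.4)·(3.6) + (-1.4)·(-2.4) + (3.6)·(-2.4)) / 4 = -3.8/4 = -0.95
  S[Y,Y] = ((2.6)·(2.6) + (-1.4)·(-1.4) + (3.6)·(3.6) + (-2.4)·(-2.4) + (-2.4)·(-2.4)) / 4 = 33.2/4 = 8.3
  S = [[8.3, -0.95],
 [-0.95, 8.3]].

Step 3 — invert S. det(S) = 8.3·8.3 - (-0.95)² = 67.9875.
  S^{-1} = (1/det) · [[d, -b], [-b, a]] = [[0.1221, 0.014],
 [0.014, 0.1221]].

Step 4 — quadratic form (x̄ - mu_0)^T · S^{-1} · (x̄ - mu_0):
  S^{-1} · (x̄ - mu_0) = (0.1486, -0.1758),
  (x̄ - mu_0)^T · [...] = (1.4)·(0.1486) + (-1.6)·(-0.1758) = 0.4892.

Step 5 — scale by n: T² = 5 · 0.4892 = 2.446.

T² ≈ 2.446


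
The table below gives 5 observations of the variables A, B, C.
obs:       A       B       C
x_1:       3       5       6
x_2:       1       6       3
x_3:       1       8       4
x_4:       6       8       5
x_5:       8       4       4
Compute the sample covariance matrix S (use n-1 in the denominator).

Step 1 — column means:
  mean(A) = (3 + 1 + 1 + 6 + 8) / 5 = 19/5 = 3.8
  mean(B) = (5 + 6 + 8 + 8 + 4) / 5 = 31/5 = 6.2
  mean(C) = (6 + 3 + 4 + 5 + 4) / 5 = 22/5 = 4.4

Step 2 — sample covariance S[i,j] = (1/(n-1)) · Σ_k (x_{k,i} - mean_i) · (x_{k,j} - mean_j), with n-1 = 4.
  S[A,A] = ((-0.8)·(-0.8) + (-2.8)·(-2.8) + (-2.8)·(-2.8) + (2.2)·(2.2) + (4.2)·(4.2)) / 4 = 38.8/4 = 9.7
  S[A,B] = ((-0.8)·(-1.2) + (-2.8)·(-0.2) + (-2.8)·(1.8) + (2.2)·(1.8) + (4.2)·(-2.2)) / 4 = -8.8/4 = -2.2
  S[A,C] = ((-0.8)·(1.6) + (-2.8)·(-1.4) + (-2.8)·(-0.4) + (2.2)·(0.6) + (4.2)·(-0.4)) / 4 = 3.4/4 = 0.85
  S[B,B] = ((-1.2)·(-1.2) + (-0.2)·(-0.2) + (1.8)·(1.8) + (1.8)·(1.8) + (-2.2)·(-2.2)) / 4 = 12.8/4 = 3.2
  S[B,C] = ((-1.2)·(1.6) + (-0.2)·(-1.4) + (1.8)·(-0.4) + (1.8)·(0.6) + (-2.2)·(-0.4)) / 4 = -0.4/4 = -0.1
  S[C,C] = ((1.6)·(1.6) + (-1.4)·(-1.4) + (-0.4)·(-0.4) + (0.6)·(0.6) + (-0.4)·(-0.4)) / 4 = 5.2/4 = 1.3

S is symmetric (S[j,i] = S[i,j]). Assembling:

S = [[9.7, -2.2, 0.85],
 [-2.2, 3.2, -0.1],
 [0.85, -0.1, 1.3]]


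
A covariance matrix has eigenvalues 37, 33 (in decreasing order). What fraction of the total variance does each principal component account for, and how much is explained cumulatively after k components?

Step 1 — total variance = trace(Sigma) = Σ λ_i = 37 + 33 = 70.

Step 2 — fraction explained by component i = λ_i / Σ λ:
  PC1: 37/70 = 0.5286
  PC2: 33/70 = 0.4714

Step 3 — cumulative fraction after k components = (λ_1 + ... + λ_k) / Σ λ:
  k = 1: 37/70 = 0.5286
  k = 2: (37 + 33)/70 = 70/70 = 1

Summary (fraction, with percent):

explained: PC1 0.5286 (52.86%), PC2 0.4714 (47.14%);  cumulative: 0.5286, 1


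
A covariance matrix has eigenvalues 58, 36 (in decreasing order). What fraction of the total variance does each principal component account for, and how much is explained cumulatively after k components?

Step 1 — total variance = trace(Sigma) = Σ λ_i = 58 + 36 = 94.

Step 2 — fraction explained by component i = λ_i / Σ λ:
  PC1: 58/94 = 0.617
  PC2: 36/94 = 0.383

Step 3 — cumulative fraction after k components = (λ_1 + ... + λ_k) / Σ λ:
  k = 1: 58/94 = 0.617
  k = 2: (58 + 36)/94 = 94/94 = 1

Summary (fraction, with percent):

explained: PC1 0.617 (61.7%), PC2 0.383 (38.3%);  cumulative: 0.617, 1


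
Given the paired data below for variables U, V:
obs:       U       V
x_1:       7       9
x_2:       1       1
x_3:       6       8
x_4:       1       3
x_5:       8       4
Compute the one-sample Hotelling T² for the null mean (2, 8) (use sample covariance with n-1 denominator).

Step 1 — sample mean vector:
  mean(U) = (7 + 1 + 6 + 1 + 8) / 5 = 23/5 = 4.6
  mean(V) = (9 + 1 + 8 + 3 + 4) / 5 = 25/5 = 5
  x̄ = (4.6, 5),  deviation x̄ - mu_0 = (4.6, 5) - (2, 8) = (2.6, -3).

Step 2 — sample covariance matrix, S[i,j] = (1/(n-1)) · Σ_k (x_{k,i} - mean_i) · (x_{k,j} - mean_j), divisor n-1 = 4:
  S[U,U] = ((2.4)·(2.4) + (-3.6)·(-3.6) + (1.4)·(1.4) + (-3.6)·(-3.6) + (3.4)·(3.4)) / 4 = 45.2/4 = 11.3
  S[U,V] = ((2.4)·(4) + (-3.6)·(-4) + (1.4)·(3) + (-3.6)·(-2) + (3.4)·(-1)) / 4 = 32/4 = 8
  S[V,V] = ((4)·(4) + (-4)·(-4) + (3)·(3) + (-2)·(-2) + (-1)·(-1)) / 4 = 46/4 = 11.5
  S = [[11.3, 8],
 [8, 11.5]].

Step 3 — invert S. det(S) = 11.3·11.5 - (8)² = 65.95.
  S^{-1} = (1/det) · [[d, -b], [-b, a]] = [[0.1744, -0.1213],
 [-0.1213, 0.1713]].

Step 4 — quadratic form (x̄ - mu_0)^T · S^{-1} · (x̄ - mu_0):
  S^{-1} · (x̄ - mu_0) = (0.8173, -0.8294),
  (x̄ - mu_0)^T · [...] = (2.6)·(0.8173) + (-3)·(-0.8294) = 4.6132.

Step 5 — scale by n: T² = 5 · 4.6132 = 23.066.

T² ≈ 23.066


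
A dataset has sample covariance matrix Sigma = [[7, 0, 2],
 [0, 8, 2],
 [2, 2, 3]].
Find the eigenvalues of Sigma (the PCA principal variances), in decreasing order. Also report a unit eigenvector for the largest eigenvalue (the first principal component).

Step 1 — characteristic polynomial p(λ) = det(λI - Sigma) = λ³ - tr·λ² + c_1·λ - det, where tr = trace, c_1 = sum of the principal 2×2 minors, det = det(Sigma):
  tr = 7 + 8 + 3 = 18,
  c_1 = (7·8 - (0)²) + (7·3 - (2)²) + (8·3 - (2)²) = 56 + 17 + 20 = 93,
  det = 7·(8·3 - (2)²) - (0)·((0)·3 - (2)·(2)) + (2)·((0)·(2) - 8·(2)) = 7·(20) - (0)·(-4) + (2)·(-16) = 108.
  So p(λ) = λ³ - 18λ² + 93λ - 108.
Step 2 — look for an integer root (rational root theorem: any rational root is an integer divisor of 108). Testing λ = 9:
  p(9) = 729 - 1458 + 837 - 108 = 0  ✓
  Dividing out (λ - 9): p(λ) = (λ - 9)(λ² - 9λ + 12).
Step 3 — remaining eigenvalues from the quadratic λ² - 9λ + 12 = 0:
  Δ = 9² - 4·12 = 81 - 48 = 33,  λ = (9 ± √33)/2 = (9 ± 5.7446)/2 ≈ 7.3723 or 1.6277.
  Sorted: λ_1 = 9,  λ_2 = 7.3723,  λ_3 = 1.6277  (check: sum = 18 = tr ✓).

Step 4 — unit eigenvector for λ_1 = 9: v spans the null space of (Sigma - λ_1 I), whose rows are
  r_1 = (-2, 0, 2),  r_2 = (0, -1, 2),  r_3 = (2, 2, -6).
  v is orthogonal to every row, so take v ∝ r_1 × r_2 = ((0)·(2) - (2)·(-1), (2)·(0) - (-2)·(2), (-2)·(-1) - (0)·(0)) = (2, 4, 2).
  Rescale (divide by 2): u = (1, 2, 1).
  ||u|| = √((1)² + (2)² + (1)²) = √(6) ≈ 2.4495,  v_1 = u/||u|| ≈ (0.4082, 0.8165, 0.4082) (||v_1|| = 1).

λ_1 = 9,  λ_2 = 7.3723,  λ_3 = 1.6277;  v_1 ≈ (0.4082, 0.8165, 0.4082)


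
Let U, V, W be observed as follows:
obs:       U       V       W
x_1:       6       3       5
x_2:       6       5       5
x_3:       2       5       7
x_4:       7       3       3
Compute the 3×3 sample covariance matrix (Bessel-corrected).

Step 1 — column means:
  mean(U) = (6 + 6 + 2 + 7) / 4 = 21/4 = 5.25
  mean(V) = (3 + 5 + 5 + 3) / 4 = 16/4 = 4
  mean(W) = (5 + 5 + 7 + 3) / 4 = 20/4 = 5

Step 2 — sample covariance S[i,j] = (1/(n-1)) · Σ_k (x_{k,i} - mean_i) · (x_{k,j} - mean_j), with n-1 = 3.
  S[U,U] = ((0.75)·(0.75) + (0.75)·(0.75) + (-3.25)·(-3.25) + (1.75)·(1.75)) / 3 = 14.75/3 = 4.9167
  S[U,V] = ((0.75)·(-1) + (0.75)·(1) + (-3.25)·(1) + (1.75)·(-1)) / 3 = -5/3 = -1.6667
  S[U,W] = ((0.75)·(0) + (0.75)·(0) + (-3.25)·(2) + (1.75)·(-2)) / 3 = -10/3 = -3.3333
  S[V,V] = ((-1)·(-1) + (1)·(1) + (1)·(1) + (-1)·(-1)) / 3 = 4/3 = 1.3333
  S[V,W] = ((-1)·(0) + (1)·(0) + (1)·(2) + (-1)·(-2)) / 3 = 4/3 = 1.3333
  S[W,W] = ((0)·(0) + (0)·(0) + (2)·(2) + (-2)·(-2)) / 3 = 8/3 = 2.6667

S is symmetric (S[j,i] = S[i,j]). Assembling:

S = [[4.9167, -1.6667, -3.3333],
 [-1.6667, 1.3333, 1.3333],
 [-3.3333, 1.3333, 2.6667]]


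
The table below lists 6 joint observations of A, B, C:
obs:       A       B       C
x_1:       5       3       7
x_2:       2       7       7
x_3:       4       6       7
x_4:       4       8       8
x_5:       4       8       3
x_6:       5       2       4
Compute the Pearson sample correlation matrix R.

Step 1 — column means:
  mean(A) = (5 + 2 + 4 + 4 + 4 + 5) / 6 = 24/6 = 4
  mean(B) = (3 + 7 + 6 + 8 + 8 + 2) / 6 = 34/6 = 5.6667
  mean(C) = (7 + 7 + 7 + 8 + 3 + 4) / 6 = 36/6 = 6

Step 2 — sample variances and covariances s[i,j] = (1/(n-1)) · Σ_k (x_{k,i} - mean_i) · (x_{k,j} - mean_j), with n-1 = 5:
  s[A,A] = ((1)·(1) + (-2)·(-2) + (0)·(0) + (0)·(0) + (0)·(0) + (1)·(1)) / 5 = 6/5 = 1.2
  s[A,B] = ((1)·(-2.6667) + (-2)·(1.3333) + (0)·(0.3333) + (0)·(2.3333) + (0)·(2.3333) + (1)·(-3.6667)) / 5 = -9/5 = -1.8
  s[A,C] = ((1)·(1) + (-2)·(1) + (0)·(1) + (0)·(2) + (0)·(-3) + (1)·(-2)) / 5 = -3/5 = -0.6
  s[B,B] = ((-2.6667)·(-2.6667) + (1.3333)·(1.3333) + (0.3333)·(0.3333) + (2.3333)·(2.3333) + (2.3333)·(2.3333) + (-3.6667)·(-3.6667)) / 5 = 33.3333/5 = 6.6667
  s[B,C] = ((-2.6667)·(1) + (1.3333)·(1) + (0.3333)·(1) + (2.3333)·(2) + (2.3333)·(-3) + (-3.6667)·(-2)) / 5 = 4/5 = 0.8
  s[C,C] = ((1)·(1) + (1)·(1) + (1)·(1) + (2)·(2) + (-3)·(-3) + (-2)·(-2)) / 5 = 20/5 = 4
  Sample standard deviations s_i = √(s[i,i]):
  s(A) = √(1.2) = 1.0954
  s(B) = √(6.6667) = 2.582
  s(C) = √(4) = 2

Step 3 — r_{ij} = s_{ij} / (s_i · s_j):
  r[A,A] = 1 (diagonal).
  r[A,B] = -1.8 / (1.0954 · 2.582) = -1.8 / 2.8284 = -0.6364
  r[A,C] = -0.6 / (1.0954 · 2) = -0.6 / 2.1909 = -0.2739
  r[B,B] = 1 (diagonal).
  r[B,C] = 0.8 / (2.582 · 2) = 0.8 / 5.164 = 0.1549
  r[C,C] = 1 (diagonal).

R is symmetric with unit diagonal. Assembling:

R = [[1, -0.6364, -0.2739],
 [-0.6364, 1, 0.1549],
 [-0.2739, 0.1549, 1]]


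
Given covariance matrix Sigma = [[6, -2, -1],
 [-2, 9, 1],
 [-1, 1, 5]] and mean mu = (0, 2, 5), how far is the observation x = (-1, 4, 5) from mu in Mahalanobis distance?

Step 1 — centre the observation: (x - mu) = (-1, 2, 0).

Step 2 — invert Sigma (cofactor / det for 3×3, or solve directly):
  Sigma^{-1} = [[0.1841, 0.0377, 0.0293],
 [0.0377, 0.1213, -0.0167],
 [0.0293, -0.0167, 0.2092]].

Step 3 — form the quadratic (x - mu)^T · Sigma^{-1} · (x - mu):
  Sigma^{-1} · (x - mu) = (-0.1088, 0.205, -0.0628).
  (x - mu)^T · [Sigma^{-1} · (x - mu)] = (-1)·(-0.1088) + (2)·(0.205) + (0)·(-0.0628) = 0.5188.

Step 4 — take square root: d = √(0.5188) ≈ 0.7203.

d(x, mu) = √(0.5188) ≈ 0.7203


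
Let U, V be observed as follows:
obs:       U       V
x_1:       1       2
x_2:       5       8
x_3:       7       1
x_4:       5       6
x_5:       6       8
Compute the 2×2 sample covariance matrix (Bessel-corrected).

Step 1 — column means:
  mean(U) = (1 + 5 + 7 + 5 + 6) / 5 = 24/5 = 4.8
  mean(V) = (2 + 8 + 1 + 6 + 8) / 5 = 25/5 = 5

Step 2 — sample covariance S[i,j] = (1/(n-1)) · Σ_k (x_{k,i} - mean_i) · (x_{k,j} - mean_j), with n-1 = 4.
  S[U,U] = ((-3.8)·(-3.8) + (0.2)·(0.2) + (2.2)·(2.2) + (0.2)·(0.2) + (1.2)·(1.2)) / 4 = 20.8/4 = 5.2
  S[U,V] = ((-3.8)·(-3) + (0.2)·(3) + (2.2)·(-4) + (0.2)·(1) + (1.2)·(3)) / 4 = 7/4 = 1.75
  S[V,V] = ((-3)·(-3) + (3)·(3) + (-4)·(-4) + (1)·(1) + (3)·(3)) / 4 = 44/4 = 11

S is symmetric (S[j,i] = S[i,j]). Assembling:

S = [[5.2, 1.75],
 [1.75, 11]]


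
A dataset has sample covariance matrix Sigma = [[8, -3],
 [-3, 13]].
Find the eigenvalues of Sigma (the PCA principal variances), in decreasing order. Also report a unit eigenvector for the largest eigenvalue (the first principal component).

Step 1 — characteristic polynomial of 2×2 Sigma:
  det(Sigma - λI) = λ² - trace · λ + det = 0.
  trace = 8 + 13 = 21, det = 8·13 - (-3)² = 95.
Step 2 — discriminant:
  Δ = trace² - 4·det = 441 - 380 = 61.
Step 3 — eigenvalues:
  λ = (trace ± √Δ)/2 = (21 ± 7.8102)/2,
  λ_1 = 14.4051,  λ_2 = 6.5949.

Step 4 — unit eigenvector for λ_1: solve (Sigma - λ_1 I)v = 0. First row:
  (8 - 14.4051)·v_x + (-3)·v_y = 0, i.e. (-6.4051)·v_x + (-3)·v_y = 0,
  so v ∝ (b, λ_1 - a) = (-3, 6.4051); multiply by -1 so the first entry is positive: u = (3, -6.4051).
  ||u|| = √((3)² + (-6.4051)²) = √(50.0256) ≈ 7.0729,
  v_1 = u/||u|| ≈ (0.4242, -0.9056) (||v_1|| = 1).

λ_1 = 14.4051,  λ_2 = 6.5949;  v_1 ≈ (0.4242, -0.9056)


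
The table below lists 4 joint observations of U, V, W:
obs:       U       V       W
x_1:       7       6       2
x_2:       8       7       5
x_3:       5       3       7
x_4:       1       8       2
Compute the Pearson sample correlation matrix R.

Step 1 — column means:
  mean(U) = (7 + 8 + 5 + 1) / 4 = 21/4 = 5.25
  mean(V) = (6 + 7 + 3 + 8) / 4 = 24/4 = 6
  mean(W) = (2 + 5 + 7 + 2) / 4 = 16/4 = 4

Step 2 — sample variances and covariances s[i,j] = (1/(n-1)) · Σ_k (x_{k,i} - mean_i) · (x_{k,j} - mean_j), with n-1 = 3:
  s[U,U] = ((1.75)·(1.75) + (2.75)·(2.75) + (-0.25)·(-0.25) + (-4.25)·(-4.25)) / 3 = 28.75/3 = 9.5833
  s[U,V] = ((1.75)·(0) + (2.75)·(1) + (-0.25)·(-3) + (-4.25)·(2)) / 3 = -5/3 = -1.6667
  s[U,W] = ((1.75)·(-2) + (2.75)·(1) + (-0.25)·(3) + (-4.25)·(-2)) / 3 = 7/3 = 2.3333
  s[V,V] = ((0)·(0) + (1)·(1) + (-3)·(-3) + (2)·(2)) / 3 = 14/3 = 4.6667
  s[V,W] = ((0)·(-2) + (1)·(1) + (-3)·(3) + (2)·(-2)) / 3 = -12/3 = -4
  s[W,W] = ((-2)·(-2) + (1)·(1) + (3)·(3) + (-2)·(-2)) / 3 = 18/3 = 6
  Sample standard deviations s_i = √(s[i,i]):
  s(U) = √(9.5833) = 3.0957
  s(V) = √(4.6667) = 2.1602
  s(W) = √(6) = 2.4495

Step 3 — r_{ij} = s_{ij} / (s_i · s_j):
  r[U,U] = 1 (diagonal).
  r[U,V] = -1.6667 / (3.0957 · 2.1602) = -1.6667 / 6.6875 = -0.2492
  r[U,W] = 2.3333 / (3.0957 · 2.4495) = 2.3333 / 7.5829 = 0.3077
  r[V,V] = 1 (diagonal).
  r[V,W] = -4 / (2.1602 · 2.4495) = -4 / 5.2915 = -0.7559
  r[W,W] = 1 (diagonal).

R is symmetric with unit diagonal. Assembling:

R = [[1, -0.2492, 0.3077],
 [-0.2492, 1, -0.7559],
 [0.3077, -0.7559, 1]]
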